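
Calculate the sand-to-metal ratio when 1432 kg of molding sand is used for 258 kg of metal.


Formula: Sand-to-Metal Ratio = W_sand / W_metal
Ratio = 1432 kg / 258 kg = 5.5504


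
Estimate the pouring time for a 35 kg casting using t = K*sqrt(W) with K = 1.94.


Formula: t = K * sqrt(W)
sqrt(W) = sqrt(35) = 5.91608
t = 1.94 * 5.91608 = 11.4772 s


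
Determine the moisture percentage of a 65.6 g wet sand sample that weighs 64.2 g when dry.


Formula: MC = (W_wet - W_dry) / W_wet * 100
Water mass = 65.6 - 64.2 = 1.4 g
MC = 1.4 / 65.6 * 100 = 2.1341%

Final answer: 2.1341%


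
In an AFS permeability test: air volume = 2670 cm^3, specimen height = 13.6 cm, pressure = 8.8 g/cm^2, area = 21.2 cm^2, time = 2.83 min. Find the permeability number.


Formula: Permeability Number P = (V * H) / (p * A * t)
Numerator: V * H = 2670 * 13.6 = 36312.0
Denominator: p * A * t = 8.8 * 21.2 * 2.83 = 527.9648
P = 36312.0 / 527.9648 = 68.7773

68.7773


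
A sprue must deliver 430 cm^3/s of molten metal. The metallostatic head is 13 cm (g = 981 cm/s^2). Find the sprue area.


Formula: v = sqrt(2*g*h), A = Q/v
Velocity: v = sqrt(2 * 981 * 13) = sqrt(25506) = 159.7060 cm/s
Sprue area: A = Q / v = 430 / 159.7060 = 2.6924 cm^2


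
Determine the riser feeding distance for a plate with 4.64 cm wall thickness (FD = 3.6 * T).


Formula: FD = 3.6 * T  (riser feeding-distance rule)
FD = 3.6 * 4.64 cm = 16.7040 cm

Answer: 16.7040 cm


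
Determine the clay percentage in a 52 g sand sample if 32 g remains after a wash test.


Formula: Clay% = (W_total - W_washed) / W_total * 100
Clay mass = 52 - 32 = 20 g
Clay% = 20 / 52 * 100 = 38.4615%

38.4615%


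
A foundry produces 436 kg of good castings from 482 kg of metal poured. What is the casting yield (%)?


Formula: Casting Yield = (W_good / W_total) * 100
Yield = (436 kg / 482 kg) * 100 = 90.4564%


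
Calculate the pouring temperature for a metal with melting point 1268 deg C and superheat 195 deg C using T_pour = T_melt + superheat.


Formula: T_pour = T_melt + Superheat
T_pour = 1268 + 195 = 1463 deg C

Answer: 1463 deg C


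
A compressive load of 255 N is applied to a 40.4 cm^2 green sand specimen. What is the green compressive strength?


Formula: Compressive Strength = Force / Area
Strength = 255 N / 40.4 cm^2 = 6.3119 N/cm^2

6.3119 N/cm^2


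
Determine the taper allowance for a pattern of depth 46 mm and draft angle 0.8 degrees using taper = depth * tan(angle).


Formula: taper = depth * tan(draft_angle)
tan(0.8 deg) = 0.0139635
taper = 46 mm * 0.0139635 = 0.6423 mm

Final answer: 0.6423 mm


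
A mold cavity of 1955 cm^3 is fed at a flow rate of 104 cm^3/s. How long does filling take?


Formula: t_fill = V_mold / Q_flow
t = 1955 cm^3 / 104 cm^3/s = 18.7981 s

Answer: 18.7981 s


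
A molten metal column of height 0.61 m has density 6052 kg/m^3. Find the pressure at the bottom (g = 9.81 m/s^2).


Formula: P = rho * g * h
rho * g = 6052 * 9.81 = 59370.12 N/m^3
P = 59370.12 * 0.61 = 36215.7732 Pa

36215.7732 Pa


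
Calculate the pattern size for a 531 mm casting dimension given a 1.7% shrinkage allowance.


Formula: L_pattern = L_casting * (1 + shrinkage_rate/100)
Shrinkage factor = 1 + 1.7/100 = 1.017
L_pattern = 531 mm * 1.017 = 540.0270 mm


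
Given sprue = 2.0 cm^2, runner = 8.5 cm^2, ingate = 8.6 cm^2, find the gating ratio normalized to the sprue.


Sprue:Runner:Ingate = 1 : 8.5/2.0 : 8.6/2.0 = 1:4.25:4.30

Final answer: 1:4.25:4.30


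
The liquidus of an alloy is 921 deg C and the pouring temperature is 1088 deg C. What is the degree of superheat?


Formula: Superheat = T_pour - T_melt
Superheat = 1088 - 921 = 167 deg C

167 deg C


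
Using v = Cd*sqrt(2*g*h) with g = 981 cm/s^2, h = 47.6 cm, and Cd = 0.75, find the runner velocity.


Formula: v = Cd * sqrt(2 * g * h)  (Torricelli with discharge coefficient)
2*g*h = 2 * 981 * 47.6 = 93391.2 cm^2/s^2
sqrt(93391.2) = 305.59974 cm/s
v = 0.75 * 305.59974 = 229.1998 cm/s

Final answer: 229.1998 cm/s


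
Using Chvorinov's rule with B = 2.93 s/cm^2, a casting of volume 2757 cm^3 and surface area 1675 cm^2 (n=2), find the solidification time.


Formula: t_s = B * (V/A)^n  (Chvorinov's rule, n=2)
Modulus M = V/A = 2757/1675 = 1.645970 cm
M^2 = 1.645970^2 = 2.709217 cm^2
t_s = 2.93 * 2.709217 = 7.9380 s

Final answer: 7.9380 s


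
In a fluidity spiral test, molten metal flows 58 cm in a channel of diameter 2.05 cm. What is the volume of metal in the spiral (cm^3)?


Formula: V = pi * (d/2)^2 * L  (cylinder volume)
Radius = 2.05/2 = 1.025 cm
V = pi * 1.025^2 * 58 = 191.4369 cm^3

Final answer: 191.4369 cm^3


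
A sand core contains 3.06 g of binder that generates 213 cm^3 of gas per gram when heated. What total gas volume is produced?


Formula: V_gas = W_binder * gas_evolution_rate
V = 3.06 g * 213 cm^3/g = 651.7800 cm^3

Answer: 651.7800 cm^3


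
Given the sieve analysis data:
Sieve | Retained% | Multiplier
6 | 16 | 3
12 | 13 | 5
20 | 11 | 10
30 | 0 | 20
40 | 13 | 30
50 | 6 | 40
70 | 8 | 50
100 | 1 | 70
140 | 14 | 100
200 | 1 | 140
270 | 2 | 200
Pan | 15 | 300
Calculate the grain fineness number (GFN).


Formula: GFN = sum(pct * multiplier) / sum(pct)
sum(pct * multiplier) = 7763
sum(pct) = 100
GFN = 7763 / 100 = 77.63


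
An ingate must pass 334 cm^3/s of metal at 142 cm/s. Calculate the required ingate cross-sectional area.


Formula: A_ingate = Q / v  (continuity equation)
A = 334 cm^3/s / 142 cm/s = 2.3521 cm^2

Answer: 2.3521 cm^2


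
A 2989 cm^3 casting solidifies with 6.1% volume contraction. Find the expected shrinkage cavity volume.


Formula: V_shrink = V_casting * shrinkage_pct / 100
V_shrink = 2989 cm^3 * 6.1 / 100 = 182.3290 cm^3

Answer: 182.3290 cm^3


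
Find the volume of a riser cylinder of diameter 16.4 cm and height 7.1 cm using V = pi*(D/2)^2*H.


Formula: V = pi * (D/2)^2 * H  (cylinder volume)
Radius = D/2 = 16.4/2 = 8.2 cm
V = pi * 8.2^2 * 7.1 = 1499.8089 cm^3

1499.8089 cm^3


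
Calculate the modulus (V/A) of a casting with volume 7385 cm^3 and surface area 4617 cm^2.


Formula: Casting Modulus M = V / A
M = 7385 cm^3 / 4617 cm^2 = 1.5995 cm


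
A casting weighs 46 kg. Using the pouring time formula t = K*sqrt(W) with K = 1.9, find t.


Formula: t = K * sqrt(W)
sqrt(W) = sqrt(46) = 6.78233
t = 1.9 * 6.78233 = 12.8864 s


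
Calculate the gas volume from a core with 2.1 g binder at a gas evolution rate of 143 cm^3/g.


Formula: V_gas = W_binder * gas_evolution_rate
V = 2.1 g * 143 cm^3/g = 300.3000 cm^3

300.3000 cm^3


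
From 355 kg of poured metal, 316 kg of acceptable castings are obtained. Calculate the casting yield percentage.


Formula: Casting Yield = (W_good / W_total) * 100
Yield = (316 kg / 355 kg) * 100 = 89.0141%

89.0141%


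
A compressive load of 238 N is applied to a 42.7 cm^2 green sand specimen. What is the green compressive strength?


Formula: Compressive Strength = Force / Area
Strength = 238 N / 42.7 cm^2 = 5.5738 N/cm^2


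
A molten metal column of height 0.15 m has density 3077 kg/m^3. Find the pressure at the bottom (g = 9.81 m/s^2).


Formula: P = rho * g * h
rho * g = 3077 * 9.81 = 30185.37 N/m^3
P = 30185.37 * 0.15 = 4527.8055 Pa

4527.8055 Pa


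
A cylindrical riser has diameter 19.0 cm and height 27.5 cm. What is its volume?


Formula: V = pi * (D/2)^2 * H  (cylinder volume)
Radius = D/2 = 19.0/2 = 9.5 cm
V = pi * 9.5^2 * 27.5 = 7797.0403 cm^3

7797.0403 cm^3


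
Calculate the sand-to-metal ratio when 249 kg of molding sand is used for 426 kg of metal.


Formula: Sand-to-Metal Ratio = W_sand / W_metal
Ratio = 249 kg / 426 kg = 0.5845

0.5845


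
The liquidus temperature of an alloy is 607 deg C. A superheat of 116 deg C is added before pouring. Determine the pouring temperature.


Formula: T_pour = T_melt + Superheat
T_pour = 607 + 116 = 723 deg C


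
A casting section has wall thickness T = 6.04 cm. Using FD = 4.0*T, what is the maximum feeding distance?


Formula: FD = 4.0 * T  (riser feeding-distance rule)
FD = 4.0 * 6.04 cm = 24.1600 cm


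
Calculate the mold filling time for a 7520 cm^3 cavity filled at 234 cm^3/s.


Formula: t_fill = V_mold / Q_flow
t = 7520 cm^3 / 234 cm^3/s = 32.1368 s

Final answer: 32.1368 s


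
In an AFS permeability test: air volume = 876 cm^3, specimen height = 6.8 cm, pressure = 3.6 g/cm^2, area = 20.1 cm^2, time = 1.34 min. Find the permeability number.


Formula: Permeability Number P = (V * H) / (p * A * t)
Numerator: V * H = 876 * 6.8 = 5956.8
Denominator: p * A * t = 3.6 * 20.1 * 1.34 = 96.9624
P = 5956.8 / 96.9624 = 61.4341


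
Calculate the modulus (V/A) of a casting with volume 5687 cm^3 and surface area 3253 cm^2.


Formula: Casting Modulus M = V / A
M = 5687 cm^3 / 3253 cm^2 = 1.7482 cm

Final answer: 1.7482 cm


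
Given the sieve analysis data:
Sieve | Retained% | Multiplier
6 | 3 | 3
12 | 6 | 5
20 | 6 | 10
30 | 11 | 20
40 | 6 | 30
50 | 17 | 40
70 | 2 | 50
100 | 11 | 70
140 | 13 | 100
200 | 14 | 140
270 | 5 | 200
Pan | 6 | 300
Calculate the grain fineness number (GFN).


Formula: GFN = sum(pct * multiplier) / sum(pct)
sum(pct * multiplier) = 8109
sum(pct) = 100
GFN = 8109 / 100 = 81.09

81.09


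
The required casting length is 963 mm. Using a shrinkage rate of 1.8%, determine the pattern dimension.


Formula: L_pattern = L_casting * (1 + shrinkage_rate/100)
Shrinkage factor = 1 + 1.8/100 = 1.018
L_pattern = 963 mm * 1.018 = 980.3340 mm


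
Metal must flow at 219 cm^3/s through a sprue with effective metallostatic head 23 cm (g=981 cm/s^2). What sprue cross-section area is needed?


Formula: v = sqrt(2*g*h), A = Q/v
Velocity: v = sqrt(2 * 981 * 23) = sqrt(45126) = 212.4288 cm/s
Sprue area: A = Q / v = 219 / 212.4288 = 1.0309 cm^2

Answer: 1.0309 cm^2


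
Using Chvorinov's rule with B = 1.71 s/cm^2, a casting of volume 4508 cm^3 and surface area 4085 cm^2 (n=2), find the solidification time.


Formula: t_s = B * (V/A)^n  (Chvorinov's rule, n=2)
Modulus M = V/A = 4508/4085 = 1.103550 cm
M^2 = 1.103550^2 = 1.217823 cm^2
t_s = 1.71 * 1.217823 = 2.0825 s


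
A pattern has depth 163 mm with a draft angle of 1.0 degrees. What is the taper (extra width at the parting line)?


Formula: taper = depth * tan(draft_angle)
tan(1.0 deg) = 0.0174551
taper = 163 mm * 0.0174551 = 2.8452 mm


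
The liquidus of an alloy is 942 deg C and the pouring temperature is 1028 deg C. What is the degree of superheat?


Formula: Superheat = T_pour - T_melt
Superheat = 1028 - 942 = 86 deg C

86 deg C


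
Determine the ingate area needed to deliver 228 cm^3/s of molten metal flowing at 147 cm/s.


Formula: A_ingate = Q / v  (continuity equation)
A = 228 cm^3/s / 147 cm/s = 1.5510 cm^2

1.5510 cm^2


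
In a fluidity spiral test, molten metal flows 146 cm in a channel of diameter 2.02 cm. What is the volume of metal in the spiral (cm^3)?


Formula: V = pi * (d/2)^2 * L  (cylinder volume)
Radius = 2.02/2 = 1.01 cm
V = pi * 1.01^2 * 146 = 467.8918 cm^3

Answer: 467.8918 cm^3


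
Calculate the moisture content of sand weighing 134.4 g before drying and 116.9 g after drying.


Formula: MC = (W_wet - W_dry) / W_wet * 100
Water mass = 134.4 - 116.9 = 17.5 g
MC = 17.5 / 134.4 * 100 = 13.0208%

Final answer: 13.0208%


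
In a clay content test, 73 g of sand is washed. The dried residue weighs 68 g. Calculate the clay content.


Formula: Clay% = (W_total - W_washed) / W_total * 100
Clay mass = 73 - 68 = 5 g
Clay% = 5 / 73 * 100 = 6.8493%

6.8493%


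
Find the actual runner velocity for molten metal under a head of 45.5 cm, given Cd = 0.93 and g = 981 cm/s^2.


Formula: v = Cd * sqrt(2 * g * h)  (Torricelli with discharge coefficient)
2*g*h = 2 * 981 * 45.5 = 89271.0 cm^2/s^2
sqrt(89271.0) = 298.78253 cm/s
v = 0.93 * 298.78253 = 277.8678 cm/s


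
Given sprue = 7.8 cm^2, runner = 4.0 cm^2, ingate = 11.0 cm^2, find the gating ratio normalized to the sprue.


Sprue:Runner:Ingate = 1 : 4.0/7.8 : 11.0/7.8 = 1:0.51:1.41

1:0.51:1.41


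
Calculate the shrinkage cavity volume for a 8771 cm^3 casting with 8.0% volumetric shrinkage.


Formula: V_shrink = V_casting * shrinkage_pct / 100
V_shrink = 8771 cm^3 * 8.0 / 100 = 701.6800 cm^3

Final answer: 701.6800 cm^3


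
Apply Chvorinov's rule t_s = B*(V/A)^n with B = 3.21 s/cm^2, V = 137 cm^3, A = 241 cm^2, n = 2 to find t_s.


Formula: t_s = B * (V/A)^n  (Chvorinov's rule, n=2)
Modulus M = V/A = 137/241 = 0.568465 cm
M^2 = 0.568465^2 = 0.323152 cm^2
t_s = 3.21 * 0.323152 = 1.0373 s

Answer: 1.0373 s


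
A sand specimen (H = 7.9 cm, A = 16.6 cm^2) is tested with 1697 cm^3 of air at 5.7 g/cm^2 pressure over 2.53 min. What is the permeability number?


Formula: Permeability Number P = (V * H) / (p * A * t)
Numerator: V * H = 1697 * 7.9 = 13406.3
Denominator: p * A * t = 5.7 * 16.6 * 2.53 = 239.3886
P = 13406.3 / 239.3886 = 56.0022

Final answer: 56.0022


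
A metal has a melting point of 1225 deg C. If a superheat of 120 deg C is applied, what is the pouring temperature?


Formula: T_pour = T_melt + Superheat
T_pour = 1225 + 120 = 1345 deg C

1345 deg C


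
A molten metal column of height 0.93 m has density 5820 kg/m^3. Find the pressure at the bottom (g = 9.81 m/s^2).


Formula: P = rho * g * h
rho * g = 5820 * 9.81 = 57094.2 N/m^3
P = 57094.2 * 0.93 = 53097.6060 Pa

Answer: 53097.6060 Pa


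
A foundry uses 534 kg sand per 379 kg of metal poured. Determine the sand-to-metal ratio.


Formula: Sand-to-Metal Ratio = W_sand / W_metal
Ratio = 534 kg / 379 kg = 1.4090

1.4090


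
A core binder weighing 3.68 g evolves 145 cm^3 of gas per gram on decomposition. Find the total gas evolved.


Formula: V_gas = W_binder * gas_evolution_rate
V = 3.68 g * 145 cm^3/g = 533.6000 cm^3


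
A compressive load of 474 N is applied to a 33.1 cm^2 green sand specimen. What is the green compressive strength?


Formula: Compressive Strength = Force / Area
Strength = 474 N / 33.1 cm^2 = 14.3202 N/cm^2

14.3202 N/cm^2


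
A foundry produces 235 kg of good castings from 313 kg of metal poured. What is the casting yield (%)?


Formula: Casting Yield = (W_good / W_total) * 100
Yield = (235 kg / 313 kg) * 100 = 75.0799%

Final answer: 75.0799%


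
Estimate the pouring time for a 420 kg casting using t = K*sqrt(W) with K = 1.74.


Formula: t = K * sqrt(W)
sqrt(W) = sqrt(420) = 20.49390
t = 1.74 * 20.49390 = 35.6594 s

Answer: 35.6594 s


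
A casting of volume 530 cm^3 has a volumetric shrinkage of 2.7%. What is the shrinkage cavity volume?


Formula: V_shrink = V_casting * shrinkage_pct / 100
V_shrink = 530 cm^3 * 2.7 / 100 = 14.3100 cm^3


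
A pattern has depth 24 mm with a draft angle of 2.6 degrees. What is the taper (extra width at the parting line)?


Formula: taper = depth * tan(draft_angle)
tan(2.6 deg) = 0.0454097
taper = 24 mm * 0.0454097 = 1.0898 mm

Final answer: 1.0898 mm


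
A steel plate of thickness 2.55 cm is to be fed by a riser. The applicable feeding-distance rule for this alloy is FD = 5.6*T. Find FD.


Formula: FD = 5.6 * T  (riser feeding-distance rule)
FD = 5.6 * 2.55 cm = 14.2800 cm

Answer: 14.2800 cm


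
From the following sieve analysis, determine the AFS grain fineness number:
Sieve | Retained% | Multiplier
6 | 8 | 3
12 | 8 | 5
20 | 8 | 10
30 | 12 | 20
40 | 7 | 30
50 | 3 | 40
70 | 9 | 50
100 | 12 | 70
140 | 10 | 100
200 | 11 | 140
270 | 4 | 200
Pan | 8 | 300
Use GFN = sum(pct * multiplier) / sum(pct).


Formula: GFN = sum(pct * multiplier) / sum(pct)
sum(pct * multiplier) = 7744
sum(pct) = 100
GFN = 7744 / 100 = 77.44

77.44


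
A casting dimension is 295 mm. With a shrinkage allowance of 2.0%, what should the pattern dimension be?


Formula: L_pattern = L_casting * (1 + shrinkage_rate/100)
Shrinkage factor = 1 + 2.0/100 = 1.02
L_pattern = 295 mm * 1.02 = 300.9000 mm

300.9000 mm


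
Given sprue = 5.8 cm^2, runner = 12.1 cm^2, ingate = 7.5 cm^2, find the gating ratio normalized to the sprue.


Sprue:Runner:Ingate = 1 : 12.1/5.8 : 7.5/5.8 = 1:2.09:1.29


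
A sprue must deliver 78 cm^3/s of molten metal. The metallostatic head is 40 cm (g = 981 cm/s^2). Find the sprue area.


Formula: v = sqrt(2*g*h), A = Q/v
Velocity: v = sqrt(2 * 981 * 40) = sqrt(78480) = 280.1428 cm/s
Sprue area: A = Q / v = 78 / 280.1428 = 0.2784 cm^2

0.2784 cm^2


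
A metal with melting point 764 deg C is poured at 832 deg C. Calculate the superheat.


Formula: Superheat = T_pour - T_melt
Superheat = 832 - 764 = 68 deg C

68 deg C


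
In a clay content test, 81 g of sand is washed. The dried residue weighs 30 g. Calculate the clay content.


Formula: Clay% = (W_total - W_washed) / W_total * 100
Clay mass = 81 - 30 = 51 g
Clay% = 51 / 81 * 100 = 62.9630%

62.9630%


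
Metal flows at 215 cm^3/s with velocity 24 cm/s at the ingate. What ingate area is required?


Formula: A_ingate = Q / v  (continuity equation)
A = 215 cm^3/s / 24 cm/s = 8.9583 cm^2


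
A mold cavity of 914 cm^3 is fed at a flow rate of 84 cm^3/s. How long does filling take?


Formula: t_fill = V_mold / Q_flow
t = 914 cm^3 / 84 cm^3/s = 10.8810 s

Answer: 10.8810 s


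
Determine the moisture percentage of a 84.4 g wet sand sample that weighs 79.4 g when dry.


Formula: MC = (W_wet - W_dry) / W_wet * 100
Water mass = 84.4 - 79.4 = 5.0 g
MC = 5.0 / 84.4 * 100 = 5.9242%

Final answer: 5.9242%


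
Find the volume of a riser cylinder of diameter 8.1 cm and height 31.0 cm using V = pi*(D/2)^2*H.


Formula: V = pi * (D/2)^2 * H  (cylinder volume)
Radius = D/2 = 8.1/2 = 4.05 cm
V = pi * 4.05^2 * 31.0 = 1597.4292 cm^3


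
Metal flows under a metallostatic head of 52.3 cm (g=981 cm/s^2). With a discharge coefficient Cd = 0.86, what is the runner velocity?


Formula: v = Cd * sqrt(2 * g * h)  (Torricelli with discharge coefficient)
2*g*h = 2 * 981 * 52.3 = 102612.6 cm^2/s^2
sqrt(102612.6) = 320.33202 cm/s
v = 0.86 * 320.33202 = 275.4855 cm/s

Final answer: 275.4855 cm/s


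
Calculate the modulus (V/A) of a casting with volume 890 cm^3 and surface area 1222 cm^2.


Formula: Casting Modulus M = V / A
M = 890 cm^3 / 1222 cm^2 = 0.7283 cm


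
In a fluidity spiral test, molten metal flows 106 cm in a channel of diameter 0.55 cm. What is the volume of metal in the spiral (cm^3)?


Formula: V = pi * (d/2)^2 * L  (cylinder volume)
Radius = 0.55/2 = 0.275 cm
V = pi * 0.275^2 * 106 = 25.1838 cm^3

25.1838 cm^3


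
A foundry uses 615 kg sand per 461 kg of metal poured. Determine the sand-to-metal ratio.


Formula: Sand-to-Metal Ratio = W_sand / W_metal
Ratio = 615 kg / 461 kg = 1.3341


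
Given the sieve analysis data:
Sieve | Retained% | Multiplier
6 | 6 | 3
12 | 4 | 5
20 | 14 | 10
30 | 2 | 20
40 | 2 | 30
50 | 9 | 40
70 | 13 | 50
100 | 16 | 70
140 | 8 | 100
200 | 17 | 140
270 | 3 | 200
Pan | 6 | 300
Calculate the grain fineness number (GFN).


Formula: GFN = sum(pct * multiplier) / sum(pct)
sum(pct * multiplier) = 7988
sum(pct) = 100
GFN = 7988 / 100 = 79.88

79.88


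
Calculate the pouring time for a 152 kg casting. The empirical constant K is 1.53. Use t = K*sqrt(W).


Formula: t = K * sqrt(W)
sqrt(W) = sqrt(152) = 12.32883
t = 1.53 * 12.32883 = 18.8631 s


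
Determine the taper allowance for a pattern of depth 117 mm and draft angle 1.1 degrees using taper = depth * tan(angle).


Formula: taper = depth * tan(draft_angle)
tan(1.1 deg) = 0.0192010
taper = 117 mm * 0.0192010 = 2.2465 mm

Answer: 2.2465 mm


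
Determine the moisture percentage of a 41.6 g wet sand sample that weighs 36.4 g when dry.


Formula: MC = (W_wet - W_dry) / W_wet * 100
Water mass = 41.6 - 36.4 = 5.2 g
MC = 5.2 / 41.6 * 100 = 12.5000%

Answer: 12.5000%


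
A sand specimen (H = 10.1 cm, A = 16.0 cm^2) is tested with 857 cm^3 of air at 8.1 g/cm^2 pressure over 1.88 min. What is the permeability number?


Formula: Permeability Number P = (V * H) / (p * A * t)
Numerator: V * H = 857 * 10.1 = 8655.7
Denominator: p * A * t = 8.1 * 16.0 * 1.88 = 243.648
P = 8655.7 / 243.648 = 35.5254

Final answer: 35.5254


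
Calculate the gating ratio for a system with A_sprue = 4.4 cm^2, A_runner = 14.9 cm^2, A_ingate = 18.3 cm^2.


Sprue:Runner:Ingate = 1 : 14.9/4.4 : 18.3/4.4 = 1:3.39:4.16

Answer: 1:3.39:4.16


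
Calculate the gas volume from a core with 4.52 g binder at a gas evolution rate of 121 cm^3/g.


Formula: V_gas = W_binder * gas_evolution_rate
V = 4.52 g * 121 cm^3/g = 546.9200 cm^3


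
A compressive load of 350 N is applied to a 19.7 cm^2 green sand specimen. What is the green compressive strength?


Formula: Compressive Strength = Force / Area
Strength = 350 N / 19.7 cm^2 = 17.7665 N/cm^2


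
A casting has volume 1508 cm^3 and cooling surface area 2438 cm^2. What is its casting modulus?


Formula: Casting Modulus M = V / A
M = 1508 cm^3 / 2438 cm^2 = 0.6185 cm


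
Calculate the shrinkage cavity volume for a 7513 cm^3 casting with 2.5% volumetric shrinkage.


Formula: V_shrink = V_casting * shrinkage_pct / 100
V_shrink = 7513 cm^3 * 2.5 / 100 = 187.8250 cm^3

Answer: 187.8250 cm^3


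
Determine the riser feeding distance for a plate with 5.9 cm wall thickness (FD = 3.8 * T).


Formula: FD = 3.8 * T  (riser feeding-distance rule)
FD = 3.8 * 5.9 cm = 22.4200 cm

Final answer: 22.4200 cm


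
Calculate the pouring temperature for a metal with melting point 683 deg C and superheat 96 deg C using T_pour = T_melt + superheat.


Formula: T_pour = T_melt + Superheat
T_pour = 683 + 96 = 779 deg C


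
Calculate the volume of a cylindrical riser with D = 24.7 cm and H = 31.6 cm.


Formula: V = pi * (D/2)^2 * H  (cylinder volume)
Radius = D/2 = 24.7/2 = 12.35 cm
V = pi * 12.35^2 * 31.6 = 15141.5687 cm^3


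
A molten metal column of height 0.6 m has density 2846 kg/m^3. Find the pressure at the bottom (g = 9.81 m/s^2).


Formula: P = rho * g * h
rho * g = 2846 * 9.81 = 27919.26 N/m^3
P = 27919.26 * 0.6 = 16751.5560 Pa


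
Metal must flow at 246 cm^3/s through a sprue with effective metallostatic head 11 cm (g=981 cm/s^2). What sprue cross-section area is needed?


Formula: v = sqrt(2*g*h), A = Q/v
Velocity: v = sqrt(2 * 981 * 11) = sqrt(21582) = 146.9081 cm/s
Sprue area: A = Q / v = 246 / 146.9081 = 1.6745 cm^2


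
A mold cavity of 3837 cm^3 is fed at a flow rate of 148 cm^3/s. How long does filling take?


Formula: t_fill = V_mold / Q_flow
t = 3837 cm^3 / 148 cm^3/s = 25.9257 s

Final answer: 25.9257 s


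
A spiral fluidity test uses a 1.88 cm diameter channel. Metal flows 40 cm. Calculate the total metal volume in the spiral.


Formula: V = pi * (d/2)^2 * L  (cylinder volume)
Radius = 1.88/2 = 0.94 cm
V = pi * 0.94^2 * 40 = 111.0365 cm^3

111.0365 cm^3


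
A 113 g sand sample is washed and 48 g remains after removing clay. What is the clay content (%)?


Formula: Clay% = (W_total - W_washed) / W_total * 100
Clay mass = 113 - 48 = 65 g
Clay% = 65 / 113 * 100 = 57.5221%

57.5221%


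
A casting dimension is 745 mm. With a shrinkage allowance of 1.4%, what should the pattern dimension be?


Formula: L_pattern = L_casting * (1 + shrinkage_rate/100)
Shrinkage factor = 1 + 1.4/100 = 1.014
L_pattern = 745 mm * 1.014 = 755.4300 mm


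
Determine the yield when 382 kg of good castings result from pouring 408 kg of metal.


Formula: Casting Yield = (W_good / W_total) * 100
Yield = (382 kg / 408 kg) * 100 = 93.6275%

Answer: 93.6275%


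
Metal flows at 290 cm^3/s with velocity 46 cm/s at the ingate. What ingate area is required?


Formula: A_ingate = Q / v  (continuity equation)
A = 290 cm^3/s / 46 cm/s = 6.3043 cm^2

Answer: 6.3043 cm^2


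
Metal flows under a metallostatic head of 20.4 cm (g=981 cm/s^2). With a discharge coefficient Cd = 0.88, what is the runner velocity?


Formula: v = Cd * sqrt(2 * g * h)  (Torricelli with discharge coefficient)
2*g*h = 2 * 981 * 20.4 = 40024.8 cm^2/s^2
sqrt(40024.8) = 200.06199 cm/s
v = 0.88 * 200.06199 = 176.0546 cm/s

Final answer: 176.0546 cm/s


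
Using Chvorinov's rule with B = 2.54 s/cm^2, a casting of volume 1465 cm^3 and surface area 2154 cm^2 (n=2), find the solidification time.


Formula: t_s = B * (V/A)^n  (Chvorinov's rule, n=2)
Modulus M = V/A = 1465/2154 = 0.680130 cm
M^2 = 0.680130^2 = 0.462577 cm^2
t_s = 2.54 * 0.462577 = 1.1749 s


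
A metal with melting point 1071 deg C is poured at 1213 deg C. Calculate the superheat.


Formula: Superheat = T_pour - T_melt
Superheat = 1213 - 1071 = 142 deg C

Answer: 142 deg C


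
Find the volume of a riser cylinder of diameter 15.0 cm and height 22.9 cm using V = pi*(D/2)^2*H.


Formula: V = pi * (D/2)^2 * H  (cylinder volume)
Radius = D/2 = 15.0/2 = 7.5 cm
V = pi * 7.5^2 * 22.9 = 4046.7640 cm^3


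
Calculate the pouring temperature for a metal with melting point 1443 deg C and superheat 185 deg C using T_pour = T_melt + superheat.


Formula: T_pour = T_melt + Superheat
T_pour = 1443 + 185 = 1628 deg C

1628 deg C


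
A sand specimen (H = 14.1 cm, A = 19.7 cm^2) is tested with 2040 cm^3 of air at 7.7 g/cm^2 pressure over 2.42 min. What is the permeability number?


Formula: Permeability Number P = (V * H) / (p * A * t)
Numerator: V * H = 2040 * 14.1 = 28764.0
Denominator: p * A * t = 7.7 * 19.7 * 2.42 = 367.0898
P = 28764.0 / 367.0898 = 78.3568


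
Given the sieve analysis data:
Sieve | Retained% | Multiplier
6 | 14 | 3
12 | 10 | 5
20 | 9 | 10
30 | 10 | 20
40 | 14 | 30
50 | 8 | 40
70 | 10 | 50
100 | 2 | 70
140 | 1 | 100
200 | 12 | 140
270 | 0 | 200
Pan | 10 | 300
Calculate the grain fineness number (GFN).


Formula: GFN = sum(pct * multiplier) / sum(pct)
sum(pct * multiplier) = 6542
sum(pct) = 100
GFN = 6542 / 100 = 65.42

Answer: 65.42


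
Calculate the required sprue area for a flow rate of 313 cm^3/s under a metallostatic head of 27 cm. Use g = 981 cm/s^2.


Formula: v = sqrt(2*g*h), A = Q/v
Velocity: v = sqrt(2 * 981 * 27) = sqrt(52974) = 230.1608 cm/s
Sprue area: A = Q / v = 313 / 230.1608 = 1.3599 cm^2


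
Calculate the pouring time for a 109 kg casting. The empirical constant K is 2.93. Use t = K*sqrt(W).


Formula: t = K * sqrt(W)
sqrt(W) = sqrt(109) = 10.44031
t = 2.93 * 10.44031 = 30.5901 s


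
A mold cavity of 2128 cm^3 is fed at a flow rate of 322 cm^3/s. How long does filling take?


Formula: t_fill = V_mold / Q_flow
t = 2128 cm^3 / 322 cm^3/s = 6.6087 s

6.6087 s


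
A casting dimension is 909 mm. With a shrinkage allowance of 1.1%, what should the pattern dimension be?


Formula: L_pattern = L_casting * (1 + shrinkage_rate/100)
Shrinkage factor = 1 + 1.1/100 = 1.011
L_pattern = 909 mm * 1.011 = 918.9990 mm


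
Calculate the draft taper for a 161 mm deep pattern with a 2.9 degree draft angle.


Formula: taper = depth * tan(draft_angle)
tan(2.9 deg) = 0.0506578
taper = 161 mm * 0.0506578 = 8.1559 mm

8.1559 mm


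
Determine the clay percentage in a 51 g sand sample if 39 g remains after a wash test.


Formula: Clay% = (W_total - W_washed) / W_total * 100
Clay mass = 51 - 39 = 12 g
Clay% = 12 / 51 * 100 = 23.5294%

Answer: 23.5294%


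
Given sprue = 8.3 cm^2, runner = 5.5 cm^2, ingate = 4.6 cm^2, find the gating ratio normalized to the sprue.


Sprue:Runner:Ingate = 1 : 5.5/8.3 : 4.6/8.3 = 1:0.66:0.55

1:0.66:0.55


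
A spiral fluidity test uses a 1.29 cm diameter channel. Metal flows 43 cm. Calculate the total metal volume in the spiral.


Formula: V = pi * (d/2)^2 * L  (cylinder volume)
Radius = 1.29/2 = 0.645 cm
V = pi * 0.645^2 * 43 = 56.2002 cm^3

Answer: 56.2002 cm^3


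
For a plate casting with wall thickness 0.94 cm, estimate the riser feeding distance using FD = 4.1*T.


Formula: FD = 4.1 * T  (riser feeding-distance rule)
FD = 4.1 * 0.94 cm = 3.8540 cm


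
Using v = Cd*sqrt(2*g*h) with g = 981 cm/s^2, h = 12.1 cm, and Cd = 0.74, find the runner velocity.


Formula: v = Cd * sqrt(2 * g * h)  (Torricelli with discharge coefficient)
2*g*h = 2 * 981 * 12.1 = 23740.2 cm^2/s^2
sqrt(23740.2) = 154.07855 cm/s
v = 0.74 * 154.07855 = 114.0181 cm/s

Answer: 114.0181 cm/s


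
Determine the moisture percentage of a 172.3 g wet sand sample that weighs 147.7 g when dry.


Formula: MC = (W_wet - W_dry) / W_wet * 100
Water mass = 172.3 - 147.7 = 24.6 g
MC = 24.6 / 172.3 * 100 = 14.2774%

Answer: 14.2774%


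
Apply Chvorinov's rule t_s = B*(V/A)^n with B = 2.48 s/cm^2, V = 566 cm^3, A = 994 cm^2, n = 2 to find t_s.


Formula: t_s = B * (V/A)^n  (Chvorinov's rule, n=2)
Modulus M = V/A = 566/994 = 0.569416 cm
M^2 = 0.569416^2 = 0.324235 cm^2
t_s = 2.48 * 0.324235 = 0.8041 s


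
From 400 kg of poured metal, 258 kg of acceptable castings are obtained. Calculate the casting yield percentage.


Formula: Casting Yield = (W_good / W_total) * 100
Yield = (258 kg / 400 kg) * 100 = 64.5000%

64.5000%


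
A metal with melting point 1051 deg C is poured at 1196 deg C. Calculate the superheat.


Formula: Superheat = T_pour - T_melt
Superheat = 1196 - 1051 = 145 deg C

Final answer: 145 deg C


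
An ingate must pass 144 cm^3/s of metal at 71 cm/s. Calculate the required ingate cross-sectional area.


Formula: A_ingate = Q / v  (continuity equation)
A = 144 cm^3/s / 71 cm/s = 2.0282 cm^2


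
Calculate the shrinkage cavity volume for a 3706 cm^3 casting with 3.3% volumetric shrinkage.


Formula: V_shrink = V_casting * shrinkage_pct / 100
V_shrink = 3706 cm^3 * 3.3 / 100 = 122.2980 cm^3

122.2980 cm^3


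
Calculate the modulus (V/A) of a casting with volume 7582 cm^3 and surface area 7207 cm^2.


Formula: Casting Modulus M = V / A
M = 7582 cm^3 / 7207 cm^2 = 1.0520 cm

1.0520 cm


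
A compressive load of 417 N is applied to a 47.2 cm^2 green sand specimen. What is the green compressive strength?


Formula: Compressive Strength = Force / Area
Strength = 417 N / 47.2 cm^2 = 8.8347 N/cm^2

Answer: 8.8347 N/cm^2


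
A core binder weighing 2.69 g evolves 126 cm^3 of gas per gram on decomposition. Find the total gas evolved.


Formula: V_gas = W_binder * gas_evolution_rate
V = 2.69 g * 126 cm^3/g = 338.9400 cm^3

338.9400 cm^3


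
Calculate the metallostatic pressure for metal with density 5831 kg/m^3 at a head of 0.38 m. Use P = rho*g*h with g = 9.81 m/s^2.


Formula: P = rho * g * h
rho * g = 5831 * 9.81 = 57202.11 N/m^3
P = 57202.11 * 0.38 = 21736.8018 Pa

21736.8018 Pa


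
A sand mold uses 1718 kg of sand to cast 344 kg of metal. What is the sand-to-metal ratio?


Formula: Sand-to-Metal Ratio = W_sand / W_metal
Ratio = 1718 kg / 344 kg = 4.9942


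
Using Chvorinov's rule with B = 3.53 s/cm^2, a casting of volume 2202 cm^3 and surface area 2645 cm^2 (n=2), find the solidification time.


Formula: t_s = B * (V/A)^n  (Chvorinov's rule, n=2)
Modulus M = V/A = 2202/2645 = 0.832514 cm
M^2 = 0.832514^2 = 0.693080 cm^2
t_s = 3.53 * 0.693080 = 2.4466 s

2.4466 s


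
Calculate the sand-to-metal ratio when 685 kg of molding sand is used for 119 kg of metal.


Formula: Sand-to-Metal Ratio = W_sand / W_metal
Ratio = 685 kg / 119 kg = 5.7563

Final answer: 5.7563


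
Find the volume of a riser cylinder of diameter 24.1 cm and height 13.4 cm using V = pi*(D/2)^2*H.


Formula: V = pi * (D/2)^2 * H  (cylinder volume)
Radius = D/2 = 24.1/2 = 12.05 cm
V = pi * 12.05^2 * 13.4 = 6112.6392 cm^3

Answer: 6112.6392 cm^3


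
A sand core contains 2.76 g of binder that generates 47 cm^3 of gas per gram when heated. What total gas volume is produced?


Formula: V_gas = W_binder * gas_evolution_rate
V = 2.76 g * 47 cm^3/g = 129.7200 cm^3

129.7200 cm^3


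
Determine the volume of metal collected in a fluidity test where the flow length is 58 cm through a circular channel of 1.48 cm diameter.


Formula: V = pi * (d/2)^2 * L  (cylinder volume)
Radius = 1.48/2 = 0.74 cm
V = pi * 0.74^2 * 58 = 99.7795 cm^3

Answer: 99.7795 cm^3


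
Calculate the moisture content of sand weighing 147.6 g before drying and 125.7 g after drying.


Formula: MC = (W_wet - W_dry) / W_wet * 100
Water mass = 147.6 - 125.7 = 21.9 g
MC = 21.9 / 147.6 * 100 = 14.8374%


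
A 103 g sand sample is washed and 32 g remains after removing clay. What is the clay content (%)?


Formula: Clay% = (W_total - W_washed) / W_total * 100
Clay mass = 103 - 32 = 71 g
Clay% = 71 / 103 * 100 = 68.9320%

Answer: 68.9320%


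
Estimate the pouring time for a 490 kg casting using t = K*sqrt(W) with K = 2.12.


Formula: t = K * sqrt(W)
sqrt(W) = sqrt(490) = 22.13594
t = 2.12 * 22.13594 = 46.9282 s

Final answer: 46.9282 s


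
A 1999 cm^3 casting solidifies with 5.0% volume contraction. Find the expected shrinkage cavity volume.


Formula: V_shrink = V_casting * shrinkage_pct / 100
V_shrink = 1999 cm^3 * 5.0 / 100 = 99.9500 cm^3

99.9500 cm^3


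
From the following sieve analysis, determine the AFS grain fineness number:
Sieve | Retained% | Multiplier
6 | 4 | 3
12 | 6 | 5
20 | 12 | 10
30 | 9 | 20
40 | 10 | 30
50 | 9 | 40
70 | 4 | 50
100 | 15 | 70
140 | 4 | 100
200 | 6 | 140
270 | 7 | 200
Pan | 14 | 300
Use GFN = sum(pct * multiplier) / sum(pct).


Formula: GFN = sum(pct * multiplier) / sum(pct)
sum(pct * multiplier) = 9092
sum(pct) = 100
GFN = 9092 / 100 = 90.92


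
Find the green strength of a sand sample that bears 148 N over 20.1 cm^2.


Formula: Compressive Strength = Force / Area
Strength = 148 N / 20.1 cm^2 = 7.3632 N/cm^2

7.3632 N/cm^2


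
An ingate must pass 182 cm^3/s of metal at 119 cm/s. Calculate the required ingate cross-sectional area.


Formula: A_ingate = Q / v  (continuity equation)
A = 182 cm^3/s / 119 cm/s = 1.5294 cm^2


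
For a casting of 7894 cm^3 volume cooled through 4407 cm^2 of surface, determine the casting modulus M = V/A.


Formula: Casting Modulus M = V / A
M = 7894 cm^3 / 4407 cm^2 = 1.7912 cm


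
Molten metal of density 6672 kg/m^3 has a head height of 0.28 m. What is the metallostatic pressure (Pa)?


Formula: P = rho * g * h
rho * g = 6672 * 9.81 = 65452.32 N/m^3
P = 65452.32 * 0.28 = 18326.6496 Pa


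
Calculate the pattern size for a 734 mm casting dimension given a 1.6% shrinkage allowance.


Formula: L_pattern = L_casting * (1 + shrinkage_rate/100)
Shrinkage factor = 1 + 1.6/100 = 1.016
L_pattern = 734 mm * 1.016 = 745.7440 mm

Final answer: 745.7440 mm


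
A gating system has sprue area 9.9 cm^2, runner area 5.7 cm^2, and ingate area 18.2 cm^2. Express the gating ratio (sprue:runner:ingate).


Sprue:Runner:Ingate = 1 : 5.7/9.9 : 18.2/9.9 = 1:0.58:1.84

Answer: 1:0.58:1.84


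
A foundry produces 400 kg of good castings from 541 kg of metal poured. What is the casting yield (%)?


Formula: Casting Yield = (W_good / W_total) * 100
Yield = (400 kg / 541 kg) * 100 = 73.9372%

73.9372%


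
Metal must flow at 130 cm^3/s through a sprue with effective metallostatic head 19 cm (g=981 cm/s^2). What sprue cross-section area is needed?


Formula: v = sqrt(2*g*h), A = Q/v
Velocity: v = sqrt(2 * 981 * 19) = sqrt(37278) = 193.0751 cm/s
Sprue area: A = Q / v = 130 / 193.0751 = 0.6733 cm^2

0.6733 cm^2


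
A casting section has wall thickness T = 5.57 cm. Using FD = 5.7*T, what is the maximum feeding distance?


Formula: FD = 5.7 * T  (riser feeding-distance rule)
FD = 5.7 * 5.57 cm = 31.7490 cm

Final answer: 31.7490 cm


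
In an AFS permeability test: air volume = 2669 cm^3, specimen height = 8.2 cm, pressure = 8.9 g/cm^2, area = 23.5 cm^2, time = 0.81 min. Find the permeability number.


Formula: Permeability Number P = (V * H) / (p * A * t)
Numerator: V * H = 2669 * 8.2 = 21885.8
Denominator: p * A * t = 8.9 * 23.5 * 0.81 = 169.4115
P = 21885.8 / 169.4115 = 129.1872

129.1872


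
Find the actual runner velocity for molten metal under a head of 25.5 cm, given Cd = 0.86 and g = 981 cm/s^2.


Formula: v = Cd * sqrt(2 * g * h)  (Torricelli with discharge coefficient)
2*g*h = 2 * 981 * 25.5 = 50031.0 cm^2/s^2
sqrt(50031.0) = 223.67611 cm/s
v = 0.86 * 223.67611 = 192.3615 cm/s

Final answer: 192.3615 cm/s


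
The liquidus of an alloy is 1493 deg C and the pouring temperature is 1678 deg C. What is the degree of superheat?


Formula: Superheat = T_pour - T_melt
Superheat = 1678 - 1493 = 185 deg C

185 deg C


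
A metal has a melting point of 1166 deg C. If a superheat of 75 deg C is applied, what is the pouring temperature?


Formula: T_pour = T_melt + Superheat
T_pour = 1166 + 75 = 1241 deg C

Final answer: 1241 deg C


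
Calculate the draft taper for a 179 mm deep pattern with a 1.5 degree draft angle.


Formula: taper = depth * tan(draft_angle)
tan(1.5 deg) = 0.0261859
taper = 179 mm * 0.0261859 = 4.6873 mm

4.6873 mm


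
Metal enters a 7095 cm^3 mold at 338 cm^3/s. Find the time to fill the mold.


Formula: t_fill = V_mold / Q_flow
t = 7095 cm^3 / 338 cm^3/s = 20.9911 s


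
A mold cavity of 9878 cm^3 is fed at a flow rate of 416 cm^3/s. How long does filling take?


Formula: t_fill = V_mold / Q_flow
t = 9878 cm^3 / 416 cm^3/s = 23.7452 s

23.7452 s


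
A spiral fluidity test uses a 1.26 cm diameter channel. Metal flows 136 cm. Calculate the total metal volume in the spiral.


Formula: V = pi * (d/2)^2 * L  (cylinder volume)
Radius = 1.26/2 = 0.63 cm
V = pi * 0.63^2 * 136 = 169.5781 cm^3

169.5781 cm^3


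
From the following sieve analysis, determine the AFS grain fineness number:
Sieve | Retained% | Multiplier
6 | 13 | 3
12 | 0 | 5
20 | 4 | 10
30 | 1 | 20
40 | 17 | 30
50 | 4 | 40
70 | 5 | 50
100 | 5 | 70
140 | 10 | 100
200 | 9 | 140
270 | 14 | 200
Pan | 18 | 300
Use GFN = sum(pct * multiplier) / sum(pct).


Formula: GFN = sum(pct * multiplier) / sum(pct)
sum(pct * multiplier) = 11829
sum(pct) = 100
GFN = 11829 / 100 = 118.29

Final answer: 118.29


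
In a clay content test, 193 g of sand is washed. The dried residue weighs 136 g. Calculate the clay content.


Formula: Clay% = (W_total - W_washed) / W_total * 100
Clay mass = 193 - 136 = 57 g
Clay% = 57 / 193 * 100 = 29.5337%


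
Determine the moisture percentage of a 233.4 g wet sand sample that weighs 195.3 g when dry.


Formula: MC = (W_wet - W_dry) / W_wet * 100
Water mass = 233.4 - 195.3 = 38.1 g
MC = 38.1 / 233.4 * 100 = 16.3239%

Final answer: 16.3239%


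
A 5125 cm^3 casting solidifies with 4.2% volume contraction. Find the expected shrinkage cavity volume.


Formula: V_shrink = V_casting * shrinkage_pct / 100
V_shrink = 5125 cm^3 * 4.2 / 100 = 215.2500 cm^3

215.2500 cm^3


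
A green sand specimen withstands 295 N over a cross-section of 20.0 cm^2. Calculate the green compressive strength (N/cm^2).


Formula: Compressive Strength = Force / Area
Strength = 295 N / 20.0 cm^2 = 14.7500 N/cm^2

Final answer: 14.7500 N/cm^2


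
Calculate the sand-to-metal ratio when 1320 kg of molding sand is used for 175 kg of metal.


Formula: Sand-to-Metal Ratio = W_sand / W_metal
Ratio = 1320 kg / 175 kg = 7.5429

7.5429


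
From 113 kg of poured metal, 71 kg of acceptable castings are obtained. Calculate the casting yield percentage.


Formula: Casting Yield = (W_good / W_total) * 100
Yield = (71 kg / 113 kg) * 100 = 62.8319%


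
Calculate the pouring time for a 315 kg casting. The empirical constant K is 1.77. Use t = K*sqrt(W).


Formula: t = K * sqrt(W)
sqrt(W) = sqrt(315) = 17.74824
t = 1.77 * 17.74824 = 31.4144 s


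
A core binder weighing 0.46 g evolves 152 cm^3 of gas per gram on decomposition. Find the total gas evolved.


Formula: V_gas = W_binder * gas_evolution_rate
V = 0.46 g * 152 cm^3/g = 69.9200 cm^3

Answer: 69.9200 cm^3


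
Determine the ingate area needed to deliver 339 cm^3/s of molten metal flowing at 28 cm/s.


Formula: A_ingate = Q / v  (continuity equation)
A = 339 cm^3/s / 28 cm/s = 12.1071 cm^2

Final answer: 12.1071 cm^2
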